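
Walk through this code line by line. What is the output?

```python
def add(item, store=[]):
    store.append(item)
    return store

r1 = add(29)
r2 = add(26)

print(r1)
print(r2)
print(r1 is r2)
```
[29, 26]
[29, 26]
True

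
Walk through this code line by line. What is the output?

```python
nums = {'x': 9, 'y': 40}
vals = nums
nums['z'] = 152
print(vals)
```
{'x': 9, 'y': 40, 'z': 152}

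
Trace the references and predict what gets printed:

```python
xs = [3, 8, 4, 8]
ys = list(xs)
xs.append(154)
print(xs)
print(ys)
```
[3, 8, 4, 8, 154]
[3, 8, 4, 8]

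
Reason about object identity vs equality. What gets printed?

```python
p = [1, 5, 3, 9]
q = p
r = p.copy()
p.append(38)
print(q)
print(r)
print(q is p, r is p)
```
[1, 5, 3, 9, 38]
[1, 5, 3, 9]
True False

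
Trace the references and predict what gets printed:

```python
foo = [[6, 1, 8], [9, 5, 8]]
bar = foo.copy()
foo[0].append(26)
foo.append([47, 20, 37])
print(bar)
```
[[6, 1, 8, 26], [9, 5, 8]]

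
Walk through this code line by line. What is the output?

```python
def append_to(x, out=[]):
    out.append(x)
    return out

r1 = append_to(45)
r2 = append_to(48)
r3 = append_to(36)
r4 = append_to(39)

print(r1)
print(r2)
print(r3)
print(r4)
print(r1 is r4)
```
[45, 48, 36, 39]
[45, 48, 36, 39]
[45, 48, 36, 39]
[45, 48, 36, 39]
True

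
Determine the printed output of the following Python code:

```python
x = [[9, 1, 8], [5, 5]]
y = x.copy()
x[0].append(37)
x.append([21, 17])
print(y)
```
[[9, 1, 8, 37], [5, 5]]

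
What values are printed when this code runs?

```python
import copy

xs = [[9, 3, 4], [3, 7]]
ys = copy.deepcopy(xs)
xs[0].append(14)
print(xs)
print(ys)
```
[[9, 3, 4, 14], [3, 7]]
[[9, 3, 4], [3, 7]]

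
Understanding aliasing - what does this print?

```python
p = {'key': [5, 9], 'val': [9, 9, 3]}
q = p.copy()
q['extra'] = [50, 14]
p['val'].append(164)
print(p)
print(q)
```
{'key': [5, 9], 'val': [9, 9, 3, 164]}
{'key': [5, 9], 'val': [9, 9, 3, 164], 'extra': [50, 14]}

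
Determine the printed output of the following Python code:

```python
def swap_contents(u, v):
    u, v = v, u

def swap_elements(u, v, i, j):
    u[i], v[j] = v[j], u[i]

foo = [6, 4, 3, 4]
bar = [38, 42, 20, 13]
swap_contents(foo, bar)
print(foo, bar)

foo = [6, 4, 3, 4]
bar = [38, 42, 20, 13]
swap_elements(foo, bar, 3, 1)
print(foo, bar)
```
[6, 4, 3, 4] [38, 42, 20, 13]
[6, 4, 3, 42] [38, 4, 20, 13]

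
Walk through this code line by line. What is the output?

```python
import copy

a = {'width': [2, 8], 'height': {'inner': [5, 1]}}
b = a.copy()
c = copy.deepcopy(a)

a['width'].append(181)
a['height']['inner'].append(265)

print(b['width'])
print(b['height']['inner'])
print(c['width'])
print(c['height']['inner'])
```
[2, 8, 181]
[5, 1, 265]
[2, 8]
[5, 1]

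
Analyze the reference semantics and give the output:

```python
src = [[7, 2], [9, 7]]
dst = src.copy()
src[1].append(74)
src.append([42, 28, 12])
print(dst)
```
[[7, 2], [9, 7, 74]]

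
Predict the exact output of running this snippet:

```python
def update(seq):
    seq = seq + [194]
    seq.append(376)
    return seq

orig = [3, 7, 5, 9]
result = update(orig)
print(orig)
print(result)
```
[3, 7, 5, 9]
[3, 7, 5, 9, 194, 376]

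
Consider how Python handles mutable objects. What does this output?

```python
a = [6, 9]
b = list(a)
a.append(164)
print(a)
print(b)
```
[6, 9, 164]
[6, 9]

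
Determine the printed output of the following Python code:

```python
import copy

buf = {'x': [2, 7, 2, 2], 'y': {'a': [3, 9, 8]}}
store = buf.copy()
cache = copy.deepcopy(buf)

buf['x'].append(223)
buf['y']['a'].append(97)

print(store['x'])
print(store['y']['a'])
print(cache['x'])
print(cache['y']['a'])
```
[2, 7, 2, 2, 223]
[3, 9, 8, 97]
[2, 7, 2, 2]
[3, 9, 8]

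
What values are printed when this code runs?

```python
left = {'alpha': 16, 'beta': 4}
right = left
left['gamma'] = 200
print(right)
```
{'alpha': 16, 'beta': 4, 'gamma': 200}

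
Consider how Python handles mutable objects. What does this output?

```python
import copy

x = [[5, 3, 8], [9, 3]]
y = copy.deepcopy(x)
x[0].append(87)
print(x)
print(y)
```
[[5, 3, 8, 87], [9, 3]]
[[5, 3, 8], [9, 3]]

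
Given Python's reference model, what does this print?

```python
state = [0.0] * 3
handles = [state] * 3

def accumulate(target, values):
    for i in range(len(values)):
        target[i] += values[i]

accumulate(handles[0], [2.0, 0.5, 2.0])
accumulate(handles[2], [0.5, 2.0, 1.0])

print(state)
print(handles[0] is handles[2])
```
[2.5, 2.5, 3.0]
True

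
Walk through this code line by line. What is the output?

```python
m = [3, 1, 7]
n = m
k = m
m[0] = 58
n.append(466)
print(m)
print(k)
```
[58, 1, 7, 466]
[58, 1, 7, 466]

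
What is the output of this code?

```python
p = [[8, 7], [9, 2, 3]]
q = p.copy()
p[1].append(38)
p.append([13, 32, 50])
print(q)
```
[[8, 7], [9, 2, 3, 38]]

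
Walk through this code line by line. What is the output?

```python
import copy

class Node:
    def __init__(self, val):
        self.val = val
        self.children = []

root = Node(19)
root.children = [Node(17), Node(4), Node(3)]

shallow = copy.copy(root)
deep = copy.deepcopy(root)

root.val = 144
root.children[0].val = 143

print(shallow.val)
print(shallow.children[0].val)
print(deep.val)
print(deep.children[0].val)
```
19
143
19
17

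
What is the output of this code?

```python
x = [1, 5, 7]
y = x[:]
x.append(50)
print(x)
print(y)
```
[1, 5, 7, 50]
[1, 5, 7]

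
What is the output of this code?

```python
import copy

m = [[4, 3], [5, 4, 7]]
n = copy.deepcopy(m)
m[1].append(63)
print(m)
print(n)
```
[[4, 3], [5, 4, 7, 63]]
[[4, 3], [5, 4, 7]]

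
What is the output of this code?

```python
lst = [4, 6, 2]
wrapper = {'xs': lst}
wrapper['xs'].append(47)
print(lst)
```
[4, 6, 2, 47]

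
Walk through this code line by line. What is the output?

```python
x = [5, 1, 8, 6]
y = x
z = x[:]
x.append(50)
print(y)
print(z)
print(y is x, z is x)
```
[5, 1, 8, 6, 50]
[5, 1, 8, 6]
True False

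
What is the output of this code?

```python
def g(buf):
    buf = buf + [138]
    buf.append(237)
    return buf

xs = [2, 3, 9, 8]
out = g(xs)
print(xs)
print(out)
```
[2, 3, 9, 8]
[2, 3, 9, 8, 138, 237]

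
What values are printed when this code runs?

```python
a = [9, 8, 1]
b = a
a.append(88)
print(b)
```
[9, 8, 1, 88]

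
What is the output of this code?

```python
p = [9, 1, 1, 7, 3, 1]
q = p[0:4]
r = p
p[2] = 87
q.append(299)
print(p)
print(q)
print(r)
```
[9, 1, 87, 7, 3, 1]
[9, 1, 1, 7, 299]
[9, 1, 87, 7, 3, 1]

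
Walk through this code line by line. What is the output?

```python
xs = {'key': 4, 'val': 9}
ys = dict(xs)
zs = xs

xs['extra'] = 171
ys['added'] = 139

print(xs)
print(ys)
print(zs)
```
{'key': 4, 'val': 9, 'extra': 171}
{'key': 4, 'val': 9, 'added': 139}
{'key': 4, 'val': 9, 'extra': 171}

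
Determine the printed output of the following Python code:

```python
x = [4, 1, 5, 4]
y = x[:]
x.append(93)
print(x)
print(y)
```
[4, 1, 5, 4, 93]
[4, 1, 5, 4]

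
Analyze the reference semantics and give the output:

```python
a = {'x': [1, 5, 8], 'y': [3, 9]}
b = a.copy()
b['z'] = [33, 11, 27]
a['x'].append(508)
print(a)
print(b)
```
{'x': [1, 5, 8, 508], 'y': [3, 9]}
{'x': [1, 5, 8, 508], 'y': [3, 9], 'z': [33, 11, 27]}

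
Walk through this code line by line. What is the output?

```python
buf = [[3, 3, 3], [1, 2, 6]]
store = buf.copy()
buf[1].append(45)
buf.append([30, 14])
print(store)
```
[[3, 3, 3], [1, 2, 6, 45]]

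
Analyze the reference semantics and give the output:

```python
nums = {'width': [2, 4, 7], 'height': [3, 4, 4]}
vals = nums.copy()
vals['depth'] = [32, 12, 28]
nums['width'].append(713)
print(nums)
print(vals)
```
{'width': [2, 4, 7, 713], 'height': [3, 4, 4]}
{'width': [2, 4, 7, 713], 'height': [3, 4, 4], 'depth': [32, 12, 28]}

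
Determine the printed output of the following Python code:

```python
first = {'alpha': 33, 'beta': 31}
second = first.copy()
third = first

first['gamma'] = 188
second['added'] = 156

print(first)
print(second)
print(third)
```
{'alpha': 33, 'beta': 31, 'gamma': 188}
{'alpha': 33, 'beta': 31, 'added': 156}
{'alpha': 33, 'beta': 31, 'gamma': 188}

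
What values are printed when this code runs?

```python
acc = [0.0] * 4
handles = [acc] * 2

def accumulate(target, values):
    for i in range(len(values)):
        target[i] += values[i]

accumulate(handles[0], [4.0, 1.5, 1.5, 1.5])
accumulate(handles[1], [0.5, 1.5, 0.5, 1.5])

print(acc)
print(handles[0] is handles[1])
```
[4.5, 3.0, 2.0, 3.0]
True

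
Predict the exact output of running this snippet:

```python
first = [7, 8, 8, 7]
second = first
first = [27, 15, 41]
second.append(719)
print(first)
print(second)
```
[27, 15, 41]
[7, 8, 8, 7, 719]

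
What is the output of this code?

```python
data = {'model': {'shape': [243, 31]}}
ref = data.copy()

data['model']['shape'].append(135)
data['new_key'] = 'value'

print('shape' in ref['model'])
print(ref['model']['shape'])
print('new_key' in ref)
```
True
[243, 31, 135]
False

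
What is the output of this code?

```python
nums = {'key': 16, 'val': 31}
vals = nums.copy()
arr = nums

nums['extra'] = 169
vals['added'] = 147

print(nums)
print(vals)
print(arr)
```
{'key': 16, 'val': 31, 'extra': 169}
{'key': 16, 'val': 31, 'added': 147}
{'key': 16, 'val': 31, 'extra': 169}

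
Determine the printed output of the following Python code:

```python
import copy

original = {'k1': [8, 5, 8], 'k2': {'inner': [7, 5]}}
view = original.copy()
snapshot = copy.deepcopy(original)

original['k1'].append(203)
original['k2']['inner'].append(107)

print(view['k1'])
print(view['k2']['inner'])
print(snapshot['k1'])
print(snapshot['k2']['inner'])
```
[8, 5, 8, 203]
[7, 5, 107]
[8, 5, 8]
[7, 5]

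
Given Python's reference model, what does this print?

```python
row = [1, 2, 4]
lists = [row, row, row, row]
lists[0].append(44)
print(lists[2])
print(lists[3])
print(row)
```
[1, 2, 4, 44]
[1, 2, 4, 44]
[1, 2, 4, 44]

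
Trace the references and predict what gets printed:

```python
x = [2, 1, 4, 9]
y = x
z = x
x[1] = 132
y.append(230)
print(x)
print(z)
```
[2, 132, 4, 9, 230]
[2, 132, 4, 9, 230]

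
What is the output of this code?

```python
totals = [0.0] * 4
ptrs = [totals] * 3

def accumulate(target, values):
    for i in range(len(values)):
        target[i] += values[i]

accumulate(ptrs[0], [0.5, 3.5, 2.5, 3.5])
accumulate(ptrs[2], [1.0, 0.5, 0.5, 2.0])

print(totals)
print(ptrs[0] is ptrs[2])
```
[1.5, 4.0, 3.0, 5.5]
True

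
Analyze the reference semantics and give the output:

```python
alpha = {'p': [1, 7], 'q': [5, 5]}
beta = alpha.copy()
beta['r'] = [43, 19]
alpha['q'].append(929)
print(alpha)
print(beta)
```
{'p': [1, 7], 'q': [5, 5, 929]}
{'p': [1, 7], 'q': [5, 5, 929], 'r': [43, 19]}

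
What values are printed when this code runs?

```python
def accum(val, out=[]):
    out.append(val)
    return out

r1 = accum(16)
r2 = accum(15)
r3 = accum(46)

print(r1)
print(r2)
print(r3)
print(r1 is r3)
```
[16, 15, 46]
[16, 15, 46]
[16, 15, 46]
True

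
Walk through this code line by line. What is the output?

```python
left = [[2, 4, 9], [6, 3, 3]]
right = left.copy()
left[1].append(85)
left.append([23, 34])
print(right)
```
[[2, 4, 9], [6, 3, 3, 85]]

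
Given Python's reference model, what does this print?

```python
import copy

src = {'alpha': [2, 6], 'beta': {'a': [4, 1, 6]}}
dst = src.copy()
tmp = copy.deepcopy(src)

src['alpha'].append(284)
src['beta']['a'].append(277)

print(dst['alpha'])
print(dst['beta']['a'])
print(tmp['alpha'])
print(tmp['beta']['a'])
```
[2, 6, 284]
[4, 1, 6, 277]
[2, 6]
[4, 1, 6]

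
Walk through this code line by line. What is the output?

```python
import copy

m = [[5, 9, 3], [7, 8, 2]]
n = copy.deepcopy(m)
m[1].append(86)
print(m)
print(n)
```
[[5, 9, 3], [7, 8, 2, 86]]
[[5, 9, 3], [7, 8, 2]]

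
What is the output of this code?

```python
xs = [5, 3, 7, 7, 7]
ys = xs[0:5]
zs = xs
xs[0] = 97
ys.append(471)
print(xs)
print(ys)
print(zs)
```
[97, 3, 7, 7, 7]
[5, 3, 7, 7, 7, 471]
[97, 3, 7, 7, 7]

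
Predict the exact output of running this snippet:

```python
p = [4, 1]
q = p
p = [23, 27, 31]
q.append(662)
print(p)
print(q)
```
[23, 27, 31]
[4, 1, 662]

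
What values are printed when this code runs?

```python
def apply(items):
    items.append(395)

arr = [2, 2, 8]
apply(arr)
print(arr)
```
[2, 2, 8, 395]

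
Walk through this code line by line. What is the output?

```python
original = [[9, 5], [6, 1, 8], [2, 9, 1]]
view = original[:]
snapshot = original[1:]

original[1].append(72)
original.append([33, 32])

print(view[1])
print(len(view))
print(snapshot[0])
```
[6, 1, 8, 72]
3
[6, 1, 8, 72]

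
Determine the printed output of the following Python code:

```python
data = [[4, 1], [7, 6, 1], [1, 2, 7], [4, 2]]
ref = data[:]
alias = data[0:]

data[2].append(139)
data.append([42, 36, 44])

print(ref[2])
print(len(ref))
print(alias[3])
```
[1, 2, 7, 139]
4
[4, 2]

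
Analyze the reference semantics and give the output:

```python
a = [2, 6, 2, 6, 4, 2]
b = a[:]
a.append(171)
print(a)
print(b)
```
[2, 6, 2, 6, 4, 2, 171]
[2, 6, 2, 6, 4, 2]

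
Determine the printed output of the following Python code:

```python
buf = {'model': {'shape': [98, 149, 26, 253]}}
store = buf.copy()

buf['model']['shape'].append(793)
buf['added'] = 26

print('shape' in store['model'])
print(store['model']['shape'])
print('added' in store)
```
True
[98, 149, 26, 253, 793]
False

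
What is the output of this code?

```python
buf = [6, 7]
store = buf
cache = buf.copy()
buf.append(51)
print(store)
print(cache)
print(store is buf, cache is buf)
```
[6, 7, 51]
[6, 7]
True False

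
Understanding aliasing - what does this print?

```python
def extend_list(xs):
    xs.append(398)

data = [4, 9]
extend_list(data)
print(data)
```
[4, 9, 398]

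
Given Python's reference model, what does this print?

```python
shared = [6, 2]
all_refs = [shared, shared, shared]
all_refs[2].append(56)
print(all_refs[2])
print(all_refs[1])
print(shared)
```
[6, 2, 56]
[6, 2, 56]
[6, 2, 56]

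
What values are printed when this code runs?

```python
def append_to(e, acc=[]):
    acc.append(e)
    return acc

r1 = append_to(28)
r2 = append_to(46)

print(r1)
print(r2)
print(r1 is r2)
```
[28, 46]
[28, 46]
True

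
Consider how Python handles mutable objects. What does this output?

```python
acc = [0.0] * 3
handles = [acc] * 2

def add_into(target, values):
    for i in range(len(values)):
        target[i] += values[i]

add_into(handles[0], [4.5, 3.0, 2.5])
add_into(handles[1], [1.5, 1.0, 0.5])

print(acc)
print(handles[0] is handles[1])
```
[6.0, 4.0, 3.0]
True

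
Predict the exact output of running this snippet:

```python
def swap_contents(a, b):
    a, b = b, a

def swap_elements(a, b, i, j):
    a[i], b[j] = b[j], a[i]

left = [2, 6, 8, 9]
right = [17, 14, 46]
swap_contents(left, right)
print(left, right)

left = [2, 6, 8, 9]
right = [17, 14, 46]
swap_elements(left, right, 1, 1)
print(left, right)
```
[2, 6, 8, 9] [17, 14, 46]
[2, 14, 8, 9] [17, 6, 46]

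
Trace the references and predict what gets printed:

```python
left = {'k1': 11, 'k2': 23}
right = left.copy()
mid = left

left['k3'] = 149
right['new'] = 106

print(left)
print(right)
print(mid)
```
{'k1': 11, 'k2': 23, 'k3': 149}
{'k1': 11, 'k2': 23, 'new': 106}
{'k1': 11, 'k2': 23, 'k3': 149}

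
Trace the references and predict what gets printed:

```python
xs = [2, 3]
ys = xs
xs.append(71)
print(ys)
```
[2, 3, 71]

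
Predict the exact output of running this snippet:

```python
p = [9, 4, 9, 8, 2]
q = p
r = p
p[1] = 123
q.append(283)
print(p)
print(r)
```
[9, 123, 9, 8, 2, 283]
[9, 123, 9, 8, 2, 283]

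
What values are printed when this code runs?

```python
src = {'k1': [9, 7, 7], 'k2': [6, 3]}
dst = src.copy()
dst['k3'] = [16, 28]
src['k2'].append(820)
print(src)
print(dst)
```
{'k1': [9, 7, 7], 'k2': [6, 3, 820]}
{'k1': [9, 7, 7], 'k2': [6, 3, 820], 'k3': [16, 28]}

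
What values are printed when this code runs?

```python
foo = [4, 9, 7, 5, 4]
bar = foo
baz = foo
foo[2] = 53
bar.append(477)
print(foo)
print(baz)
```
[4, 9, 53, 5, 4, 477]
[4, 9, 53, 5, 4, 477]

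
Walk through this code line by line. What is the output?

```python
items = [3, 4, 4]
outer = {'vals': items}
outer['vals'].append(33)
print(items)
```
[3, 4, 4, 33]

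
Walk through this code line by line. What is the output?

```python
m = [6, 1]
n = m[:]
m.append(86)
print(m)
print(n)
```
[6, 1, 86]
[6, 1]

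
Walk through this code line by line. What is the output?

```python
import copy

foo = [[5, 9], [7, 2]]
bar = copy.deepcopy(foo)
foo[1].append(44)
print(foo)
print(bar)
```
[[5, 9], [7, 2, 44]]
[[5, 9], [7, 2]]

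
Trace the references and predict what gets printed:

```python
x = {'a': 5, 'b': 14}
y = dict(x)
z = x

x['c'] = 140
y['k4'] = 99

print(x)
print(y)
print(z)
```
{'a': 5, 'b': 14, 'c': 140}
{'a': 5, 'b': 14, 'k4': 99}
{'a': 5, 'b': 14, 'c': 140}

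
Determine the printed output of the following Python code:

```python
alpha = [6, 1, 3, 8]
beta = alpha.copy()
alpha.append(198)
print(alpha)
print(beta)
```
[6, 1, 3, 8, 198]
[6, 1, 3, 8]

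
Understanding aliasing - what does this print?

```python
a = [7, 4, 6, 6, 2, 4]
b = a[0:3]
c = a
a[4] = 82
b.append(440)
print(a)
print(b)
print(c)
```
[7, 4, 6, 6, 82, 4]
[7, 4, 6, 440]
[7, 4, 6, 6, 82, 4]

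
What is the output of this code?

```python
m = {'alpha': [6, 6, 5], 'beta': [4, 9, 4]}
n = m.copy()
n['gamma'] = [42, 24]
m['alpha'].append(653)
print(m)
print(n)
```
{'alpha': [6, 6, 5, 653], 'beta': [4, 9, 4]}
{'alpha': [6, 6, 5, 653], 'beta': [4, 9, 4], 'gamma': [42, 24]}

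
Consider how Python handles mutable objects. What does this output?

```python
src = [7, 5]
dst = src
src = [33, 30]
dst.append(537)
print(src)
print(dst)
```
[33, 30]
[7, 5, 537]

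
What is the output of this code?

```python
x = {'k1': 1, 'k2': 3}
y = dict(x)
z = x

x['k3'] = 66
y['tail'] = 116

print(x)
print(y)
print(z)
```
{'k1': 1, 'k2': 3, 'k3': 66}
{'k1': 1, 'k2': 3, 'tail': 116}
{'k1': 1, 'k2': 3, 'k3': 66}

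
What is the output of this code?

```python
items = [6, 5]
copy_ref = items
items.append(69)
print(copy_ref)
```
[6, 5, 69]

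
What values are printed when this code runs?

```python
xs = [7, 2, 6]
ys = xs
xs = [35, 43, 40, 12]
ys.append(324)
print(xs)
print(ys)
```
[35, 43, 40, 12]
[7, 2, 6, 324]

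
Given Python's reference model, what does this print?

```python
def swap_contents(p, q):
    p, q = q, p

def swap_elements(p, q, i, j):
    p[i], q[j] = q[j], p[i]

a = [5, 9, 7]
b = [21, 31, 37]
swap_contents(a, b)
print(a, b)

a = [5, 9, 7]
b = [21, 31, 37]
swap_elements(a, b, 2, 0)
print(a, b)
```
[5, 9, 7] [21, 31, 37]
[5, 9, 21] [7, 31, 37]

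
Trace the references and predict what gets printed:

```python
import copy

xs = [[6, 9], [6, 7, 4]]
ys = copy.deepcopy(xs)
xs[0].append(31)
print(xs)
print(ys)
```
[[6, 9, 31], [6, 7, 4]]
[[6, 9], [6, 7, 4]]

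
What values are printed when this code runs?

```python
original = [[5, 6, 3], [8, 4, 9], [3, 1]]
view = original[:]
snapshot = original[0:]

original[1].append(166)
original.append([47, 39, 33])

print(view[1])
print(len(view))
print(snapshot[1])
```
[8, 4, 9, 166]
3
[8, 4, 9, 166]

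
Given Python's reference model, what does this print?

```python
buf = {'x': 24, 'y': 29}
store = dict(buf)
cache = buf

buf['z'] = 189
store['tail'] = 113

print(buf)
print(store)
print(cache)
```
{'x': 24, 'y': 29, 'z': 189}
{'x': 24, 'y': 29, 'tail': 113}
{'x': 24, 'y': 29, 'z': 189}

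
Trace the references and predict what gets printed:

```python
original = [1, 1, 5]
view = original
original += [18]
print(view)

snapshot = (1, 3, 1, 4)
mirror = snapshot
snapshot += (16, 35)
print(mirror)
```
[1, 1, 5, 18]
(1, 3, 1, 4)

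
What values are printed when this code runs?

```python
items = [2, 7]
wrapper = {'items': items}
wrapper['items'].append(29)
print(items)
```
[2, 7, 29]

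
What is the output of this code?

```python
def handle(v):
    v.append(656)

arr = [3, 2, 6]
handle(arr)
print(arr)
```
[3, 2, 6, 656]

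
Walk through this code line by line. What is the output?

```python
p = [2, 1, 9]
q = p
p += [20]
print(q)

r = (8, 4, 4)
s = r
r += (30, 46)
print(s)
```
[2, 1, 9, 20]
(8, 4, 4)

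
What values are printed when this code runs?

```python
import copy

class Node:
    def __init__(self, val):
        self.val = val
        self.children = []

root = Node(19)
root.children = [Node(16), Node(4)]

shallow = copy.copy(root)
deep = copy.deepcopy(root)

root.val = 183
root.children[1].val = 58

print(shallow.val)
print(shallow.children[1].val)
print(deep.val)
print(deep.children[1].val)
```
19
58
19
4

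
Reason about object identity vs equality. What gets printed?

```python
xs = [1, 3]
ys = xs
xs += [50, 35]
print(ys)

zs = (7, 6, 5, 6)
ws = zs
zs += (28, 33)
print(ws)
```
[1, 3, 50, 35]
(7, 6, 5, 6)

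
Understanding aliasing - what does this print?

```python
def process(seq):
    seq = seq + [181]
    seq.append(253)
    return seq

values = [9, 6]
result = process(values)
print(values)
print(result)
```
[9, 6]
[9, 6, 181, 253]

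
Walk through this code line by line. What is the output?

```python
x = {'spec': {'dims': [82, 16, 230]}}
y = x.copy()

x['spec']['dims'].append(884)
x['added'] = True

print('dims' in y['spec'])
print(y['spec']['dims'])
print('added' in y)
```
True
[82, 16, 230, 884]
False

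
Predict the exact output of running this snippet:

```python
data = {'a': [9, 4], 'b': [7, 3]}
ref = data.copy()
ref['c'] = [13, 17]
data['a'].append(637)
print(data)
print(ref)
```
{'a': [9, 4, 637], 'b': [7, 3]}
{'a': [9, 4, 637], 'b': [7, 3], 'c': [13, 17]}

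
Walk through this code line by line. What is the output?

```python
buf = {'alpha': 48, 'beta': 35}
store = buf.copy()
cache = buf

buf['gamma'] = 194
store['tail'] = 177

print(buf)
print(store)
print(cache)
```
{'alpha': 48, 'beta': 35, 'gamma': 194}
{'alpha': 48, 'beta': 35, 'tail': 177}
{'alpha': 48, 'beta': 35, 'gamma': 194}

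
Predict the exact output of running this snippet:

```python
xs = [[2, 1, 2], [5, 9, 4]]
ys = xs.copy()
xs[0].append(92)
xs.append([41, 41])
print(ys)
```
[[2, 1, 2, 92], [5, 9, 4]]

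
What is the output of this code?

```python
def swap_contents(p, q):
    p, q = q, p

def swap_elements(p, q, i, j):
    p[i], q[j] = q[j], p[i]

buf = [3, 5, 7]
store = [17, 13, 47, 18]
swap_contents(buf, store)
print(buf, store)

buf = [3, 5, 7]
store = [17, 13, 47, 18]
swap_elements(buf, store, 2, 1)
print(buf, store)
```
[3, 5, 7] [17, 13, 47, 18]
[3, 5, 13] [17, 7, 47, 18]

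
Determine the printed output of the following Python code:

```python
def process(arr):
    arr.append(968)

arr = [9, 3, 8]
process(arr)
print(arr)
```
[9, 3, 8, 968]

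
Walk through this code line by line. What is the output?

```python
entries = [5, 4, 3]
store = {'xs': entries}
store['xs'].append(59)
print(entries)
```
[5, 4, 3, 59]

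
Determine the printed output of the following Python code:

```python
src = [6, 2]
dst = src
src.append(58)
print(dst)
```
[6, 2, 58]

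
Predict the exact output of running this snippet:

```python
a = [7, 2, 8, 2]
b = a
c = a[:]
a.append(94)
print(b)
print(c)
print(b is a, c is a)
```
[7, 2, 8, 2, 94]
[7, 2, 8, 2]
True False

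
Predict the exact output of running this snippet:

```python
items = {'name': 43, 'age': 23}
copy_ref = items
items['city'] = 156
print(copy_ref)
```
{'name': 43, 'age': 23, 'city': 156}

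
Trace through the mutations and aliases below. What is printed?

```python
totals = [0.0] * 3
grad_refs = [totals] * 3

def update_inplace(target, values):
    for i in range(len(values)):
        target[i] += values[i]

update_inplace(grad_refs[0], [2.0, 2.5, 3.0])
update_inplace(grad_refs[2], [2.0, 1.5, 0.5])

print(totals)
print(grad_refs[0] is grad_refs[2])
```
[4.0, 4.0, 3.5]
True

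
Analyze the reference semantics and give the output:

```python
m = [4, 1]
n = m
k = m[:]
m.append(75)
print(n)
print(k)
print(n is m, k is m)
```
[4, 1, 75]
[4, 1]
True False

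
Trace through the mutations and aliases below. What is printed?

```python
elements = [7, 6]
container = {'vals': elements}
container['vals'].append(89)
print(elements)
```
[7, 6, 89]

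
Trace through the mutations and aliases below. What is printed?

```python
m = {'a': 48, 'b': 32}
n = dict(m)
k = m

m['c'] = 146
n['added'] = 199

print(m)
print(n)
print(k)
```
{'a': 48, 'b': 32, 'c': 146}
{'a': 48, 'b': 32, 'added': 199}
{'a': 48, 'b': 32, 'c': 146}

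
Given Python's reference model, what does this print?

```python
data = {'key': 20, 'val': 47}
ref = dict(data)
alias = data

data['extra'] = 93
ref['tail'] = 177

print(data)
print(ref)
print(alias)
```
{'key': 20, 'val': 47, 'extra': 93}
{'key': 20, 'val': 47, 'tail': 177}
{'key': 20, 'val': 47, 'extra': 93}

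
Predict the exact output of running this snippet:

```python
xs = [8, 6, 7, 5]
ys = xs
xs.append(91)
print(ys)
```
[8, 6, 7, 5, 91]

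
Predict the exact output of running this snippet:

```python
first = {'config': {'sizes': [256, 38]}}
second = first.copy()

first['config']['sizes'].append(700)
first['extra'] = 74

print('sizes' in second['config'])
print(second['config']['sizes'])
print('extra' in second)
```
True
[256, 38, 700]
False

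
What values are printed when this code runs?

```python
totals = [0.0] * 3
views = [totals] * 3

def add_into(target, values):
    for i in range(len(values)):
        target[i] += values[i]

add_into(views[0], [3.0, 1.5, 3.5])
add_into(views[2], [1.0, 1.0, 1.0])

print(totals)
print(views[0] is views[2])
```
[4.0, 2.5, 4.5]
True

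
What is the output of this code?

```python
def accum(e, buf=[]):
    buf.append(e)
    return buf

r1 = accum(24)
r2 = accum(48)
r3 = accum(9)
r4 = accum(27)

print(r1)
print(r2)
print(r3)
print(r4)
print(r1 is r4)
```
[24, 48, 9, 27]
[24, 48, 9, 27]
[24, 48, 9, 27]
[24, 48, 9, 27]
True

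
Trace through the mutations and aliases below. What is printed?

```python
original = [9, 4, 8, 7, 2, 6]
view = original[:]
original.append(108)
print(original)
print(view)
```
[9, 4, 8, 7, 2, 6, 108]
[9, 4, 8, 7, 2, 6]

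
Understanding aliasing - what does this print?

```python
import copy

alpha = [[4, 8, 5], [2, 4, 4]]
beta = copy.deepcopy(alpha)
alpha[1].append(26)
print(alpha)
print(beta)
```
[[4, 8, 5], [2, 4, 4, 26]]
[[4, 8, 5], [2, 4, 4]]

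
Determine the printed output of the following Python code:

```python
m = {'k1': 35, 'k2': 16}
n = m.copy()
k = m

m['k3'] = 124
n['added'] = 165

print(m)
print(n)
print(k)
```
{'k1': 35, 'k2': 16, 'k3': 124}
{'k1': 35, 'k2': 16, 'added': 165}
{'k1': 35, 'k2': 16, 'k3': 124}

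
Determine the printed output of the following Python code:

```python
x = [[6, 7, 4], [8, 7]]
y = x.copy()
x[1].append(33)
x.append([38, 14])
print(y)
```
[[6, 7, 4], [8, 7, 33]]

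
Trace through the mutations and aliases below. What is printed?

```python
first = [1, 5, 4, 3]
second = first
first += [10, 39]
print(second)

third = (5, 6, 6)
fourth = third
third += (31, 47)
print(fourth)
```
[1, 5, 4, 3, 10, 39]
(5, 6, 6)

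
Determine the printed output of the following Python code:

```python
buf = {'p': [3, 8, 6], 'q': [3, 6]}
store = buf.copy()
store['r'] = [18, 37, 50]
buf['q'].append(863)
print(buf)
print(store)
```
{'p': [3, 8, 6], 'q': [3, 6, 863]}
{'p': [3, 8, 6], 'q': [3, 6, 863], 'r': [18, 37, 50]}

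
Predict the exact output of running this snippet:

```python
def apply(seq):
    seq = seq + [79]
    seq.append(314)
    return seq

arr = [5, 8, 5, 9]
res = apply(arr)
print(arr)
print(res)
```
[5, 8, 5, 9]
[5, 8, 5, 9, 79, 314]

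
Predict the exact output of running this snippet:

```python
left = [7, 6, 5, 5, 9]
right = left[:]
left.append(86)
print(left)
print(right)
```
[7, 6, 5, 5, 9, 86]
[7, 6, 5, 5, 9]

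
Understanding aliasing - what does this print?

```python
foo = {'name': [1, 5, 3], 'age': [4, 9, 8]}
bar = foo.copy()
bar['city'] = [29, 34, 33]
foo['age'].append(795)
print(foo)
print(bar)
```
{'name': [1, 5, 3], 'age': [4, 9, 8, 795]}
{'name': [1, 5, 3], 'age': [4, 9, 8, 795], 'city': [29, 34, 33]}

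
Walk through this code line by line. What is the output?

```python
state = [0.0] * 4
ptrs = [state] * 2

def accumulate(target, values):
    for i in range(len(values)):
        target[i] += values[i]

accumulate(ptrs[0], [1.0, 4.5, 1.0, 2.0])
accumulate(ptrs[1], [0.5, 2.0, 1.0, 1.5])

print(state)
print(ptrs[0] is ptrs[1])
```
[1.5, 6.5, 2.0, 3.5]
True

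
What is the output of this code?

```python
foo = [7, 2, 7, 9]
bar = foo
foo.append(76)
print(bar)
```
[7, 2, 7, 9, 76]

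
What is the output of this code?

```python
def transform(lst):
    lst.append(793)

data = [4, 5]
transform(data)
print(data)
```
[4, 5, 793]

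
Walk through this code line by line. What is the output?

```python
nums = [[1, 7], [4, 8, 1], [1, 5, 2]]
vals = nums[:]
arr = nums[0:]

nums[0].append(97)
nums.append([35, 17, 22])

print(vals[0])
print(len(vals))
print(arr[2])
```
[1, 7, 97]
3
[1, 5, 2]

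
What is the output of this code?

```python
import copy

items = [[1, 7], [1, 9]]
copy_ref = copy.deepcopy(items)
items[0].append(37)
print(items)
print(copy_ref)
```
[[1, 7, 37], [1, 9]]
[[1, 7], [1, 9]]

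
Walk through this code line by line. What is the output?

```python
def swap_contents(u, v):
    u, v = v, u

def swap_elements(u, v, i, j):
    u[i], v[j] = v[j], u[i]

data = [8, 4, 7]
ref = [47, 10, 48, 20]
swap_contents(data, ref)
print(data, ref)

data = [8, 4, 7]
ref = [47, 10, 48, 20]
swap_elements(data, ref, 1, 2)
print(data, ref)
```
[8, 4, 7] [47, 10, 48, 20]
[8, 48, 7] [47, 10, 4, 20]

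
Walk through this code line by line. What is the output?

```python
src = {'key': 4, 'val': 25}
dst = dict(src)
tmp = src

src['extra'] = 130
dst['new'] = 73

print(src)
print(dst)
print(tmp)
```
{'key': 4, 'val': 25, 'extra': 130}
{'key': 4, 'val': 25, 'new': 73}
{'key': 4, 'val': 25, 'extra': 130}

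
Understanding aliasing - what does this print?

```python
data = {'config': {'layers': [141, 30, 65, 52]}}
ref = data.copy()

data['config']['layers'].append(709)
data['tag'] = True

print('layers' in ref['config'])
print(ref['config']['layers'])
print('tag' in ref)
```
True
[141, 30, 65, 52, 709]
False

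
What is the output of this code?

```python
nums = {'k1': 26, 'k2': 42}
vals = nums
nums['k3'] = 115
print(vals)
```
{'k1': 26, 'k2': 42, 'k3': 115}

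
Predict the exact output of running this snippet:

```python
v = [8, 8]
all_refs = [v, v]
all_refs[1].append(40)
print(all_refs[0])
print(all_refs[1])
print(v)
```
[8, 8, 40]
[8, 8, 40]
[8, 8, 40]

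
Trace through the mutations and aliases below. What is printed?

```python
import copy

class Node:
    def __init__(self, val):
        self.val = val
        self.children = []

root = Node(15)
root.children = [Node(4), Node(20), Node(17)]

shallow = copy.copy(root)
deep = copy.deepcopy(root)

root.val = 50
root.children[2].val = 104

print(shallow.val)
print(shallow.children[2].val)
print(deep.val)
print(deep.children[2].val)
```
15
104
15
17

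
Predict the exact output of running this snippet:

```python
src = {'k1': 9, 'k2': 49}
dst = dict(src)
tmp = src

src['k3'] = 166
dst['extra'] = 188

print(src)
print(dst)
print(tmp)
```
{'k1': 9, 'k2': 49, 'k3': 166}
{'k1': 9, 'k2': 49, 'extra': 188}
{'k1': 9, 'k2': 49, 'k3': 166}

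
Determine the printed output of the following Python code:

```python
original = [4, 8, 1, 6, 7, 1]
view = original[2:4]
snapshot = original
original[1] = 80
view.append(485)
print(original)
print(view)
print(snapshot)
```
[4, 80, 1, 6, 7, 1]
[1, 6, 485]
[4, 80, 1, 6, 7, 1]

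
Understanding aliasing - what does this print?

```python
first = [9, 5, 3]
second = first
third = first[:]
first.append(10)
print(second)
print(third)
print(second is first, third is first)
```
[9, 5, 3, 10]
[9, 5, 3]
True False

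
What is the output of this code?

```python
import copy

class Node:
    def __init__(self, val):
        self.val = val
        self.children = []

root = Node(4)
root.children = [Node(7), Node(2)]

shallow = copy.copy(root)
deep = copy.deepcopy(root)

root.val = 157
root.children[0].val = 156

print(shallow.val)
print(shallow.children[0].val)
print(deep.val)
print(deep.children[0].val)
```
4
156
4
7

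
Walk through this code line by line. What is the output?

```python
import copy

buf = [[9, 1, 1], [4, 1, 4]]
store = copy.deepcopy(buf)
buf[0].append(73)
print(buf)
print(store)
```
[[9, 1, 1, 73], [4, 1, 4]]
[[9, 1, 1], [4, 1, 4]]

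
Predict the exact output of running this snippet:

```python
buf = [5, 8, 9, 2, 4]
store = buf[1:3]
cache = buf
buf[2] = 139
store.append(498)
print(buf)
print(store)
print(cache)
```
[5, 8, 139, 2, 4]
[8, 9, 498]
[5, 8, 139, 2, 4]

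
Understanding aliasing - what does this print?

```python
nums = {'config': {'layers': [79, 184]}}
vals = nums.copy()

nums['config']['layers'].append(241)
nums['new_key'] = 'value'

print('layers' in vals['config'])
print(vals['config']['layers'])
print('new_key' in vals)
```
True
[79, 184, 241]
False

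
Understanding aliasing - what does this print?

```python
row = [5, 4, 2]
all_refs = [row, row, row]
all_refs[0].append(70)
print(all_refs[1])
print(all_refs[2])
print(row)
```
[5, 4, 2, 70]
[5, 4, 2, 70]
[5, 4, 2, 70]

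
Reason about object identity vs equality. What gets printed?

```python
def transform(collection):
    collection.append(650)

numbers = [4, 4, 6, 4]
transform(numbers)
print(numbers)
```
[4, 4, 6, 4, 650]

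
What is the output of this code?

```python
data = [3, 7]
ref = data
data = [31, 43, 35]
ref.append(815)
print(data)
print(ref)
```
[31, 43, 35]
[3, 7, 815]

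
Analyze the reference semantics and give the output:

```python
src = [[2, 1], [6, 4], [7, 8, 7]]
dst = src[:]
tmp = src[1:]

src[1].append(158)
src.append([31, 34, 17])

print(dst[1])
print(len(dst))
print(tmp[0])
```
[6, 4, 158]
3
[6, 4, 158]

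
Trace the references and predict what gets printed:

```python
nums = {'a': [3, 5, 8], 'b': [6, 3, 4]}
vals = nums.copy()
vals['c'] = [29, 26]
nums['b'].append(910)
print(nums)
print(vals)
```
{'a': [3, 5, 8], 'b': [6, 3, 4, 910]}
{'a': [3, 5, 8], 'b': [6, 3, 4, 910], 'c': [29, 26]}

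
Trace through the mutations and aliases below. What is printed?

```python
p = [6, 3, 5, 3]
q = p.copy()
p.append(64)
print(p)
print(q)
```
[6, 3, 5, 3, 64]
[6, 3, 5, 3]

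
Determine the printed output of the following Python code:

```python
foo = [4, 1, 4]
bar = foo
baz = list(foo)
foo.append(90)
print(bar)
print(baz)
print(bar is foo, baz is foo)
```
[4, 1, 4, 90]
[4, 1, 4]
True False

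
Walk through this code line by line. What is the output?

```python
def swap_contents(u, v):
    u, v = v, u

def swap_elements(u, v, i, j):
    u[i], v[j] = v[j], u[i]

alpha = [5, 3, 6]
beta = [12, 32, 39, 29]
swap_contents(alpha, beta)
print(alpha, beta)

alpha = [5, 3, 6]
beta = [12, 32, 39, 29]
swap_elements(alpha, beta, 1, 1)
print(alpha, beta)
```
[5, 3, 6] [12, 32, 39, 29]
[5, 32, 6] [12, 3, 39, 29]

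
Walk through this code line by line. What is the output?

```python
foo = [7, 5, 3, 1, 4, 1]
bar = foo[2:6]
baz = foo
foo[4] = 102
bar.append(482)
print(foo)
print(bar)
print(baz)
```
[7, 5, 3, 1, 102, 1]
[3, 1, 4, 1, 482]
[7, 5, 3, 1, 102, 1]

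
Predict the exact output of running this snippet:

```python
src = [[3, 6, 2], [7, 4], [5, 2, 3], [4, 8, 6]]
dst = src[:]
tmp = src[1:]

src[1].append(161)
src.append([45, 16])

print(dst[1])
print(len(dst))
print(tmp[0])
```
[7, 4, 161]
4
[7, 4, 161]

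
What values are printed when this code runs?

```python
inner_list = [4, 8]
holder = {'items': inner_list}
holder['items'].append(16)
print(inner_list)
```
[4, 8, 16]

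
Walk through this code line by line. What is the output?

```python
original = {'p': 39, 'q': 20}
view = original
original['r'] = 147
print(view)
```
{'p': 39, 'q': 20, 'r': 147}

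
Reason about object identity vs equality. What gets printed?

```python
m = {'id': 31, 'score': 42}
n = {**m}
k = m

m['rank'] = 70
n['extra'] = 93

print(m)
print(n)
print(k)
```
{'id': 31, 'score': 42, 'rank': 70}
{'id': 31, 'score': 42, 'extra': 93}
{'id': 31, 'score': 42, 'rank': 70}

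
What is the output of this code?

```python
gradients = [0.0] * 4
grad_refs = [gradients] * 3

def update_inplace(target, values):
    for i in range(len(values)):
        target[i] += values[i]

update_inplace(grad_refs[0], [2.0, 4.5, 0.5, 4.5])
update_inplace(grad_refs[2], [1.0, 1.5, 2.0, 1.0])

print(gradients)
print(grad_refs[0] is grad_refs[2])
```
[3.0, 6.0, 2.5, 5.5]
True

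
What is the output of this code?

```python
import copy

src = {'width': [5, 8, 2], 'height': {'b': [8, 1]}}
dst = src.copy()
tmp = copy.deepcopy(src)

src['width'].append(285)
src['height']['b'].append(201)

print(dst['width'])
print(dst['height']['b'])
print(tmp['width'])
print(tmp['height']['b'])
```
[5, 8, 2, 285]
[8, 1, 201]
[5, 8, 2]
[8, 1]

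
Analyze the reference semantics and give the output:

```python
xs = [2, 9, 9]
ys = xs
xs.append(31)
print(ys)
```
[2, 9, 9, 31]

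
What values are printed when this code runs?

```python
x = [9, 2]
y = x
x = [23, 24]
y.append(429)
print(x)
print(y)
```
[23, 24]
[9, 2, 429]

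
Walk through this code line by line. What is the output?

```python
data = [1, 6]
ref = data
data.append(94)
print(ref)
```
[1, 6, 94]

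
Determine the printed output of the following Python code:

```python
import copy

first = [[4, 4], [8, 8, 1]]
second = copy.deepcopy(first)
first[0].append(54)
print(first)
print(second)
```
[[4, 4, 54], [8, 8, 1]]
[[4, 4], [8, 8, 1]]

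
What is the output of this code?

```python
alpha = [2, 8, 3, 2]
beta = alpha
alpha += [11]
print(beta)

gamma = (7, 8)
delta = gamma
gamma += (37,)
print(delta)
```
[2, 8, 3, 2, 11]
(7, 8)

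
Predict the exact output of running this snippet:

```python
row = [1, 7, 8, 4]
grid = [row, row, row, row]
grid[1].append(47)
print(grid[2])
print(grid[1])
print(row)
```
[1, 7, 8, 4, 47]
[1, 7, 8, 4, 47]
[1, 7, 8, 4, 47]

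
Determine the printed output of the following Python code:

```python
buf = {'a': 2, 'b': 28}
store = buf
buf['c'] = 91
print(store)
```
{'a': 2, 'b': 28, 'c': 91}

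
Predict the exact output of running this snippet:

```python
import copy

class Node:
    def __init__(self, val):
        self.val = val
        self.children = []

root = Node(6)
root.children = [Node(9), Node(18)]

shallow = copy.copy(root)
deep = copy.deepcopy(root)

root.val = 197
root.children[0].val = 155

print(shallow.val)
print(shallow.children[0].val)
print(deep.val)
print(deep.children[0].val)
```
6
155
6
9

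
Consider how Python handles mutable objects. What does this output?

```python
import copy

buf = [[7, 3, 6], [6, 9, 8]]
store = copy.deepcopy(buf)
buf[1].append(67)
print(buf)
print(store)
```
[[7, 3, 6], [6, 9, 8, 67]]
[[7, 3, 6], [6, 9, 8]]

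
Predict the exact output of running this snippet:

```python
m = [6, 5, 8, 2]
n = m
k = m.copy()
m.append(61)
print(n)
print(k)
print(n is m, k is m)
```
[6, 5, 8, 2, 61]
[6, 5, 8, 2]
True False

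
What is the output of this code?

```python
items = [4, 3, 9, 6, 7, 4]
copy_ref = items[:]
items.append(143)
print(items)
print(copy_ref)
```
[4, 3, 9, 6, 7, 4, 143]
[4, 3, 9, 6, 7, 4]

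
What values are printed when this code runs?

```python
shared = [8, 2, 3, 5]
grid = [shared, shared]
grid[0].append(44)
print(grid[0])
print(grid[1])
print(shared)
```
[8, 2, 3, 5, 44]
[8, 2, 3, 5, 44]
[8, 2, 3, 5, 44]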